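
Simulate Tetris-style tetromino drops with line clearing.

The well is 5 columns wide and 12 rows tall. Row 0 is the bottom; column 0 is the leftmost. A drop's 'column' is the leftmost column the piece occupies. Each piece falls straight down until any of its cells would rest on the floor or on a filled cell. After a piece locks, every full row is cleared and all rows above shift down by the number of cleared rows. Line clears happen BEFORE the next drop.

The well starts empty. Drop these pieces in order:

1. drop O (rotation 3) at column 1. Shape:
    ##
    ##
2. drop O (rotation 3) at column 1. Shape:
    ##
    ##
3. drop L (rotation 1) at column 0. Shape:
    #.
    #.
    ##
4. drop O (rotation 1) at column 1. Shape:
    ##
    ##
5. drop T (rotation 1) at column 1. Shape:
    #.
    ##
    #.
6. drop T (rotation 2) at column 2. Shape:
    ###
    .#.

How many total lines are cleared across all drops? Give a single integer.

Answer: 0

Derivation:
Drop 1: O rot3 at col 1 lands with bottom-row=0; cleared 0 line(s) (total 0); column heights now [0 2 2 0 0], max=2
Drop 2: O rot3 at col 1 lands with bottom-row=2; cleared 0 line(s) (total 0); column heights now [0 4 4 0 0], max=4
Drop 3: L rot1 at col 0 lands with bottom-row=4; cleared 0 line(s) (total 0); column heights now [7 5 4 0 0], max=7
Drop 4: O rot1 at col 1 lands with bottom-row=5; cleared 0 line(s) (total 0); column heights now [7 7 7 0 0], max=7
Drop 5: T rot1 at col 1 lands with bottom-row=7; cleared 0 line(s) (total 0); column heights now [7 10 9 0 0], max=10
Drop 6: T rot2 at col 2 lands with bottom-row=8; cleared 0 line(s) (total 0); column heights now [7 10 10 10 10], max=10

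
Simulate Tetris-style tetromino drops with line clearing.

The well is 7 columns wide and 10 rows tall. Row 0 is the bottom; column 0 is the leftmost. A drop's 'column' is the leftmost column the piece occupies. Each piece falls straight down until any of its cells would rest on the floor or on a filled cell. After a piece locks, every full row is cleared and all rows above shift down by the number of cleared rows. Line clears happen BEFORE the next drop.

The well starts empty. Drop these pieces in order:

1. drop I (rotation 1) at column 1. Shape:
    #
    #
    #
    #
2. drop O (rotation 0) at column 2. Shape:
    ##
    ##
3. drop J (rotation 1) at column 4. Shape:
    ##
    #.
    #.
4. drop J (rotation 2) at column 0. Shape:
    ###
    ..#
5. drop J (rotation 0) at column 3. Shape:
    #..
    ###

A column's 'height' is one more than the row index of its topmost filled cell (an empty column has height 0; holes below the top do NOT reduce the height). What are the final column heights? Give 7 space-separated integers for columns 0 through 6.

Drop 1: I rot1 at col 1 lands with bottom-row=0; cleared 0 line(s) (total 0); column heights now [0 4 0 0 0 0 0], max=4
Drop 2: O rot0 at col 2 lands with bottom-row=0; cleared 0 line(s) (total 0); column heights now [0 4 2 2 0 0 0], max=4
Drop 3: J rot1 at col 4 lands with bottom-row=0; cleared 0 line(s) (total 0); column heights now [0 4 2 2 3 3 0], max=4
Drop 4: J rot2 at col 0 lands with bottom-row=3; cleared 0 line(s) (total 0); column heights now [5 5 5 2 3 3 0], max=5
Drop 5: J rot0 at col 3 lands with bottom-row=3; cleared 0 line(s) (total 0); column heights now [5 5 5 5 4 4 0], max=5

Answer: 5 5 5 5 4 4 0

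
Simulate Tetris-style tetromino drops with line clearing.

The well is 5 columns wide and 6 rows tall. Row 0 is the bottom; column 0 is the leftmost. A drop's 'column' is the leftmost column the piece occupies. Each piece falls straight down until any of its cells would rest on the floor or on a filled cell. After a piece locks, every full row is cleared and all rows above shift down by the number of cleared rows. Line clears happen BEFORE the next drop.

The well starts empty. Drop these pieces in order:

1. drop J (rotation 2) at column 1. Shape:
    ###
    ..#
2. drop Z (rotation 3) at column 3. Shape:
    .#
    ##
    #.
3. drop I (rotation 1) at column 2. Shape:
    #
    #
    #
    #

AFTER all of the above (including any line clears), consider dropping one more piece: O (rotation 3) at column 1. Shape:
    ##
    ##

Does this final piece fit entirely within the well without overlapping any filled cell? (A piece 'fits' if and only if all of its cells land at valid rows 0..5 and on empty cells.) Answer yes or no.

Drop 1: J rot2 at col 1 lands with bottom-row=0; cleared 0 line(s) (total 0); column heights now [0 2 2 2 0], max=2
Drop 2: Z rot3 at col 3 lands with bottom-row=2; cleared 0 line(s) (total 0); column heights now [0 2 2 4 5], max=5
Drop 3: I rot1 at col 2 lands with bottom-row=2; cleared 0 line(s) (total 0); column heights now [0 2 6 4 5], max=6
Test piece O rot3 at col 1 (width 2): heights before test = [0 2 6 4 5]; fits = False

Answer: no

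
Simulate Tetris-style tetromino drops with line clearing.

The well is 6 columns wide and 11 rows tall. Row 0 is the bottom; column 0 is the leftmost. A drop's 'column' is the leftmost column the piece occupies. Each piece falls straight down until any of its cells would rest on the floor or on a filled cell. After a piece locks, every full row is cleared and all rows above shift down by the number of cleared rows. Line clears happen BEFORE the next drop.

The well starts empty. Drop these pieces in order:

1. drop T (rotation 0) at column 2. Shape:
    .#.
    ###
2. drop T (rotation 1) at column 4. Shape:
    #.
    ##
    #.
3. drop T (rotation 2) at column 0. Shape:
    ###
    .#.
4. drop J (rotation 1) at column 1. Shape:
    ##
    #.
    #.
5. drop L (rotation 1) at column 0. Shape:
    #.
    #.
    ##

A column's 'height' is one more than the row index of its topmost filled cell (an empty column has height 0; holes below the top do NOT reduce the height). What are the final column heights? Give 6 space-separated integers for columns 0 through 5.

Answer: 8 6 5 2 4 3

Derivation:
Drop 1: T rot0 at col 2 lands with bottom-row=0; cleared 0 line(s) (total 0); column heights now [0 0 1 2 1 0], max=2
Drop 2: T rot1 at col 4 lands with bottom-row=1; cleared 0 line(s) (total 0); column heights now [0 0 1 2 4 3], max=4
Drop 3: T rot2 at col 0 lands with bottom-row=0; cleared 0 line(s) (total 0); column heights now [2 2 2 2 4 3], max=4
Drop 4: J rot1 at col 1 lands with bottom-row=2; cleared 0 line(s) (total 0); column heights now [2 5 5 2 4 3], max=5
Drop 5: L rot1 at col 0 lands with bottom-row=5; cleared 0 line(s) (total 0); column heights now [8 6 5 2 4 3], max=8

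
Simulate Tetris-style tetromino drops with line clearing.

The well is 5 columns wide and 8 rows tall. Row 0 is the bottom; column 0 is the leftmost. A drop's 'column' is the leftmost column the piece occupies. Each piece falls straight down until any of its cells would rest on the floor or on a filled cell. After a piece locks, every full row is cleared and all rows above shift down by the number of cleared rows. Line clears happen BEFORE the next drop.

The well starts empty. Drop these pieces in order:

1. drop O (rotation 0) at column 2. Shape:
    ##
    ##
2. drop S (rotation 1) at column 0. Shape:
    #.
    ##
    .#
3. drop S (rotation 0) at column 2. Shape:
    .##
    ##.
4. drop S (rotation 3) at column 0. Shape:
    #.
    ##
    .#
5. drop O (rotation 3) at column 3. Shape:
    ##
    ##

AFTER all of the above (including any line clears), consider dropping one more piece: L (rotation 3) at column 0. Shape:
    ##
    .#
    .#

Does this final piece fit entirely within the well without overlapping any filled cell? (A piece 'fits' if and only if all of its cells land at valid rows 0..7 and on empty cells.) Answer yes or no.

Drop 1: O rot0 at col 2 lands with bottom-row=0; cleared 0 line(s) (total 0); column heights now [0 0 2 2 0], max=2
Drop 2: S rot1 at col 0 lands with bottom-row=0; cleared 0 line(s) (total 0); column heights now [3 2 2 2 0], max=3
Drop 3: S rot0 at col 2 lands with bottom-row=2; cleared 0 line(s) (total 0); column heights now [3 2 3 4 4], max=4
Drop 4: S rot3 at col 0 lands with bottom-row=2; cleared 0 line(s) (total 0); column heights now [5 4 3 4 4], max=5
Drop 5: O rot3 at col 3 lands with bottom-row=4; cleared 0 line(s) (total 0); column heights now [5 4 3 6 6], max=6
Test piece L rot3 at col 0 (width 2): heights before test = [5 4 3 6 6]; fits = True

Answer: yes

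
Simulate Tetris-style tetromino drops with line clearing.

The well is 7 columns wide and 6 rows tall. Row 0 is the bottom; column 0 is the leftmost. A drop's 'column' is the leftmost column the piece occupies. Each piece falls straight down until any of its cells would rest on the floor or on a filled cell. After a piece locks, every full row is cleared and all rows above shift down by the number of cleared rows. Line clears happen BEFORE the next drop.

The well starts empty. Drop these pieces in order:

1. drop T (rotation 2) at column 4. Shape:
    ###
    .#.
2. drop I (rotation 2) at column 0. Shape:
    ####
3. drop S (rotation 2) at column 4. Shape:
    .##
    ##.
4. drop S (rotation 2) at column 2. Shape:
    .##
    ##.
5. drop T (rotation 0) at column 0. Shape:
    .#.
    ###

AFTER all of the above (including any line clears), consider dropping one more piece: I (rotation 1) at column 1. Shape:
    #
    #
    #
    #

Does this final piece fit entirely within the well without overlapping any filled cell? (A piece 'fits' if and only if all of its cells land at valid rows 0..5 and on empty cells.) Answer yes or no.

Answer: no

Derivation:
Drop 1: T rot2 at col 4 lands with bottom-row=0; cleared 0 line(s) (total 0); column heights now [0 0 0 0 2 2 2], max=2
Drop 2: I rot2 at col 0 lands with bottom-row=0; cleared 0 line(s) (total 0); column heights now [1 1 1 1 2 2 2], max=2
Drop 3: S rot2 at col 4 lands with bottom-row=2; cleared 0 line(s) (total 0); column heights now [1 1 1 1 3 4 4], max=4
Drop 4: S rot2 at col 2 lands with bottom-row=2; cleared 0 line(s) (total 0); column heights now [1 1 3 4 4 4 4], max=4
Drop 5: T rot0 at col 0 lands with bottom-row=3; cleared 1 line(s) (total 1); column heights now [1 4 3 3 3 3 2], max=4
Test piece I rot1 at col 1 (width 1): heights before test = [1 4 3 3 3 3 2]; fits = False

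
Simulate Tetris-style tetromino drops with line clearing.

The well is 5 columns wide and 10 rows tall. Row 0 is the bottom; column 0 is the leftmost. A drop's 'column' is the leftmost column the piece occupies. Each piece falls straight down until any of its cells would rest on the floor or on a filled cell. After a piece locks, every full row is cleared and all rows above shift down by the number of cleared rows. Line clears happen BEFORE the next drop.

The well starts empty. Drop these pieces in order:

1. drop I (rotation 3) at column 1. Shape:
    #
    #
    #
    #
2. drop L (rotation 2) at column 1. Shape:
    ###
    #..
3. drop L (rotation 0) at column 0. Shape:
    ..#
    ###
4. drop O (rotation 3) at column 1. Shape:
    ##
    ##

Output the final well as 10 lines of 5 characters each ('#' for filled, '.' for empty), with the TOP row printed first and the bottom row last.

Answer: .##..
.##..
..#..
###..
.###.
.#...
.#...
.#...
.#...
.#...

Derivation:
Drop 1: I rot3 at col 1 lands with bottom-row=0; cleared 0 line(s) (total 0); column heights now [0 4 0 0 0], max=4
Drop 2: L rot2 at col 1 lands with bottom-row=4; cleared 0 line(s) (total 0); column heights now [0 6 6 6 0], max=6
Drop 3: L rot0 at col 0 lands with bottom-row=6; cleared 0 line(s) (total 0); column heights now [7 7 8 6 0], max=8
Drop 4: O rot3 at col 1 lands with bottom-row=8; cleared 0 line(s) (total 0); column heights now [7 10 10 6 0], max=10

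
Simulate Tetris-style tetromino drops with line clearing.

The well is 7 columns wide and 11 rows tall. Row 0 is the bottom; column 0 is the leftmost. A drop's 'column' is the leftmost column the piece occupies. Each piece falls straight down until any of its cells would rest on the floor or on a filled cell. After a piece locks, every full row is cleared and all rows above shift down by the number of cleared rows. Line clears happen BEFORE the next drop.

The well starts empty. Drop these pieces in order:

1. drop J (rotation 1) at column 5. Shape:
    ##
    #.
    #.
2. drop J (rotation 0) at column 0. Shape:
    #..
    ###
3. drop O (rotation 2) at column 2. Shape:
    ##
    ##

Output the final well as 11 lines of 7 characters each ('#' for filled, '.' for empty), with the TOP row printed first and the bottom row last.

Drop 1: J rot1 at col 5 lands with bottom-row=0; cleared 0 line(s) (total 0); column heights now [0 0 0 0 0 3 3], max=3
Drop 2: J rot0 at col 0 lands with bottom-row=0; cleared 0 line(s) (total 0); column heights now [2 1 1 0 0 3 3], max=3
Drop 3: O rot2 at col 2 lands with bottom-row=1; cleared 0 line(s) (total 0); column heights now [2 1 3 3 0 3 3], max=3

Answer: .......
.......
.......
.......
.......
.......
.......
.......
..##.##
#.##.#.
###..#.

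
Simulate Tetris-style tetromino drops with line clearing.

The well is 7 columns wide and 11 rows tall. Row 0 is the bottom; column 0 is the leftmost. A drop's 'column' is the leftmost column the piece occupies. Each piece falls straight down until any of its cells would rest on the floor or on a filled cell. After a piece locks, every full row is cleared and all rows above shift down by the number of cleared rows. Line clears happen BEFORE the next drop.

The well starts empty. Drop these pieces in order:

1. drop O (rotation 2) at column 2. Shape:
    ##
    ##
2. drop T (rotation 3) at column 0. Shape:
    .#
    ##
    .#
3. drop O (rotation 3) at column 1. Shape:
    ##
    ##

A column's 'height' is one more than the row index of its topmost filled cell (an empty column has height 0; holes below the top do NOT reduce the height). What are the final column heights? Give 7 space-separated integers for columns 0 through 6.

Answer: 2 5 5 2 0 0 0

Derivation:
Drop 1: O rot2 at col 2 lands with bottom-row=0; cleared 0 line(s) (total 0); column heights now [0 0 2 2 0 0 0], max=2
Drop 2: T rot3 at col 0 lands with bottom-row=0; cleared 0 line(s) (total 0); column heights now [2 3 2 2 0 0 0], max=3
Drop 3: O rot3 at col 1 lands with bottom-row=3; cleared 0 line(s) (total 0); column heights now [2 5 5 2 0 0 0], max=5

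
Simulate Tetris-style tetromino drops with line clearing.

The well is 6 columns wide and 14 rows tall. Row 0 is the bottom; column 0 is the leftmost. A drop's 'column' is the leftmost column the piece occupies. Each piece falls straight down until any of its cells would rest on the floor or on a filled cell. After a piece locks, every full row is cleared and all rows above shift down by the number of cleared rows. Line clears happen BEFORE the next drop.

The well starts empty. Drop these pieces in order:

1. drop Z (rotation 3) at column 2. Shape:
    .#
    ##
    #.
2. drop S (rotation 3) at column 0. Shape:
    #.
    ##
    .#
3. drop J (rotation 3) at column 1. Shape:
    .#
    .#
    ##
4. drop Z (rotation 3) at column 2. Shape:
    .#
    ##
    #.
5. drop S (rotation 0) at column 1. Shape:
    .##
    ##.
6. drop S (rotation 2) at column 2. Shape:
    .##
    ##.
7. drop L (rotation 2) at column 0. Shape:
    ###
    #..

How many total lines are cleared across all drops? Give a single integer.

Drop 1: Z rot3 at col 2 lands with bottom-row=0; cleared 0 line(s) (total 0); column heights now [0 0 2 3 0 0], max=3
Drop 2: S rot3 at col 0 lands with bottom-row=0; cleared 0 line(s) (total 0); column heights now [3 2 2 3 0 0], max=3
Drop 3: J rot3 at col 1 lands with bottom-row=2; cleared 0 line(s) (total 0); column heights now [3 3 5 3 0 0], max=5
Drop 4: Z rot3 at col 2 lands with bottom-row=5; cleared 0 line(s) (total 0); column heights now [3 3 7 8 0 0], max=8
Drop 5: S rot0 at col 1 lands with bottom-row=7; cleared 0 line(s) (total 0); column heights now [3 8 9 9 0 0], max=9
Drop 6: S rot2 at col 2 lands with bottom-row=9; cleared 0 line(s) (total 0); column heights now [3 8 10 11 11 0], max=11
Drop 7: L rot2 at col 0 lands with bottom-row=9; cleared 0 line(s) (total 0); column heights now [11 11 11 11 11 0], max=11

Answer: 0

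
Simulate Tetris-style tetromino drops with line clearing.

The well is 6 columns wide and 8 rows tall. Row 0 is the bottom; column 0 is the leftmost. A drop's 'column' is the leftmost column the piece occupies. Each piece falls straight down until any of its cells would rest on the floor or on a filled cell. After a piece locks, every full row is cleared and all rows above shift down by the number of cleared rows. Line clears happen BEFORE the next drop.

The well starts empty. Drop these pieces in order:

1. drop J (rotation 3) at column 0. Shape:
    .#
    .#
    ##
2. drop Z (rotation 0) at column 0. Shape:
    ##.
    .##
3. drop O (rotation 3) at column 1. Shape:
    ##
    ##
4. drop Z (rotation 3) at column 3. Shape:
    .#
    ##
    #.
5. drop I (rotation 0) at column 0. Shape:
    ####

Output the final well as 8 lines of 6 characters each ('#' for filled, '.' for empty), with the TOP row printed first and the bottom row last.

Drop 1: J rot3 at col 0 lands with bottom-row=0; cleared 0 line(s) (total 0); column heights now [1 3 0 0 0 0], max=3
Drop 2: Z rot0 at col 0 lands with bottom-row=3; cleared 0 line(s) (total 0); column heights now [5 5 4 0 0 0], max=5
Drop 3: O rot3 at col 1 lands with bottom-row=5; cleared 0 line(s) (total 0); column heights now [5 7 7 0 0 0], max=7
Drop 4: Z rot3 at col 3 lands with bottom-row=0; cleared 0 line(s) (total 0); column heights now [5 7 7 2 3 0], max=7
Drop 5: I rot0 at col 0 lands with bottom-row=7; cleared 0 line(s) (total 0); column heights now [8 8 8 8 3 0], max=8

Answer: ####..
.##...
.##...
##....
.##...
.#..#.
.#.##.
##.#..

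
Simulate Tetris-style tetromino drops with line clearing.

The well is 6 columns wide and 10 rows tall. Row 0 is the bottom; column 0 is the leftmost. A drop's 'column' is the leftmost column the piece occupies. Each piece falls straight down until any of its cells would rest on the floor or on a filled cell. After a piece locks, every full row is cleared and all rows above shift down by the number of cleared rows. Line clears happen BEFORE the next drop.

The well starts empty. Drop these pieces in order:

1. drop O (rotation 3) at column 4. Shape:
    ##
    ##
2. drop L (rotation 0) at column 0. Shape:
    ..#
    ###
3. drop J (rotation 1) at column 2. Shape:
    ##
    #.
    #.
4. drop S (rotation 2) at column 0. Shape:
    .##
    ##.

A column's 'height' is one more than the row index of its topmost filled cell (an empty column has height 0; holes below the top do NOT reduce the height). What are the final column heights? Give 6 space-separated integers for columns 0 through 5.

Drop 1: O rot3 at col 4 lands with bottom-row=0; cleared 0 line(s) (total 0); column heights now [0 0 0 0 2 2], max=2
Drop 2: L rot0 at col 0 lands with bottom-row=0; cleared 0 line(s) (total 0); column heights now [1 1 2 0 2 2], max=2
Drop 3: J rot1 at col 2 lands with bottom-row=2; cleared 0 line(s) (total 0); column heights now [1 1 5 5 2 2], max=5
Drop 4: S rot2 at col 0 lands with bottom-row=4; cleared 0 line(s) (total 0); column heights now [5 6 6 5 2 2], max=6

Answer: 5 6 6 5 2 2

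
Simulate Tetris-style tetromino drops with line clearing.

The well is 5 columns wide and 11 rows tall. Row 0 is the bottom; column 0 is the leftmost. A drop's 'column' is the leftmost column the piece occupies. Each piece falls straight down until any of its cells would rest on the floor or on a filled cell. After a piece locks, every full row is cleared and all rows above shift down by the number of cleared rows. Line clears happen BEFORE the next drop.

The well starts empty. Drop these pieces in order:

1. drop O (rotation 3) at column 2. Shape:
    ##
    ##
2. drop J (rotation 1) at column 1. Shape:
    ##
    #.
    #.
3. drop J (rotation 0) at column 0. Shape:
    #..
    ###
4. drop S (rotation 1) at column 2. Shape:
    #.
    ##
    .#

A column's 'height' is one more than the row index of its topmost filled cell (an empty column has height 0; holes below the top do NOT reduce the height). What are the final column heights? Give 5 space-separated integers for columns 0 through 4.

Answer: 5 4 6 5 0

Derivation:
Drop 1: O rot3 at col 2 lands with bottom-row=0; cleared 0 line(s) (total 0); column heights now [0 0 2 2 0], max=2
Drop 2: J rot1 at col 1 lands with bottom-row=0; cleared 0 line(s) (total 0); column heights now [0 3 3 2 0], max=3
Drop 3: J rot0 at col 0 lands with bottom-row=3; cleared 0 line(s) (total 0); column heights now [5 4 4 2 0], max=5
Drop 4: S rot1 at col 2 lands with bottom-row=3; cleared 0 line(s) (total 0); column heights now [5 4 6 5 0], max=6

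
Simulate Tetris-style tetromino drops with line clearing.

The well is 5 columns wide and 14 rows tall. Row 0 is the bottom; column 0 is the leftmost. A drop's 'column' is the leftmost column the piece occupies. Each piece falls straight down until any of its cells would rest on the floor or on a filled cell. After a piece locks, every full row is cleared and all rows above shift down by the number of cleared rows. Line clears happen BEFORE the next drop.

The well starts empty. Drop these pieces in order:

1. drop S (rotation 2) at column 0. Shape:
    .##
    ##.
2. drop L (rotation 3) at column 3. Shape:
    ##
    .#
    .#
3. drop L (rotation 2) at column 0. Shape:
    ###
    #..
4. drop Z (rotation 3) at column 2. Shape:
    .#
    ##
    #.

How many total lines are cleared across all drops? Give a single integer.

Drop 1: S rot2 at col 0 lands with bottom-row=0; cleared 0 line(s) (total 0); column heights now [1 2 2 0 0], max=2
Drop 2: L rot3 at col 3 lands with bottom-row=0; cleared 0 line(s) (total 0); column heights now [1 2 2 3 3], max=3
Drop 3: L rot2 at col 0 lands with bottom-row=1; cleared 1 line(s) (total 1); column heights now [2 2 2 0 2], max=2
Drop 4: Z rot3 at col 2 lands with bottom-row=2; cleared 0 line(s) (total 1); column heights now [2 2 4 5 2], max=5

Answer: 1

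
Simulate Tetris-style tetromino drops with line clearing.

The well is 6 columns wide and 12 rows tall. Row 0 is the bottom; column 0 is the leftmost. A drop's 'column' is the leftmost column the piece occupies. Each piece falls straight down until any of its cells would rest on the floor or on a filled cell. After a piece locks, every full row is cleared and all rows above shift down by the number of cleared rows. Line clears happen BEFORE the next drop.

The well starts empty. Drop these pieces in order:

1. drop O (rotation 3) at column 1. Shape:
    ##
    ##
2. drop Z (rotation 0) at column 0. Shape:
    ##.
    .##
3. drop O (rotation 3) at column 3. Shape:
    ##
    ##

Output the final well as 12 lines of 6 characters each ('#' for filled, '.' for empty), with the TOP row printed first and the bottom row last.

Answer: ......
......
......
......
......
......
......
......
##....
.##...
.####.
.####.

Derivation:
Drop 1: O rot3 at col 1 lands with bottom-row=0; cleared 0 line(s) (total 0); column heights now [0 2 2 0 0 0], max=2
Drop 2: Z rot0 at col 0 lands with bottom-row=2; cleared 0 line(s) (total 0); column heights now [4 4 3 0 0 0], max=4
Drop 3: O rot3 at col 3 lands with bottom-row=0; cleared 0 line(s) (total 0); column heights now [4 4 3 2 2 0], max=4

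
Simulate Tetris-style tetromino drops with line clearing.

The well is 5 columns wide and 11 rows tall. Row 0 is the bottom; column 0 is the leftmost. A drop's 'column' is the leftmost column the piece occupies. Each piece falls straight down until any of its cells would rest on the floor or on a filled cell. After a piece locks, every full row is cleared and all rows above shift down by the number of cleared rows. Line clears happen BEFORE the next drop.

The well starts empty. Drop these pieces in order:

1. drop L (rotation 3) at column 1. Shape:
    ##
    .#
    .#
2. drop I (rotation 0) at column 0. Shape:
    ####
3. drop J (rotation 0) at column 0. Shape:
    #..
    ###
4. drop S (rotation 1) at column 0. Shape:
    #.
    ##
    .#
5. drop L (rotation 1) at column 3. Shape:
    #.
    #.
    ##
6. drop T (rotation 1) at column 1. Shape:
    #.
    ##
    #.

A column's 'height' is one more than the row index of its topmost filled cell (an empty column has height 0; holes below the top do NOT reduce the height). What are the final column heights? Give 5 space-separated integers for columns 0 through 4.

Drop 1: L rot3 at col 1 lands with bottom-row=0; cleared 0 line(s) (total 0); column heights now [0 3 3 0 0], max=3
Drop 2: I rot0 at col 0 lands with bottom-row=3; cleared 0 line(s) (total 0); column heights now [4 4 4 4 0], max=4
Drop 3: J rot0 at col 0 lands with bottom-row=4; cleared 0 line(s) (total 0); column heights now [6 5 5 4 0], max=6
Drop 4: S rot1 at col 0 lands with bottom-row=5; cleared 0 line(s) (total 0); column heights now [8 7 5 4 0], max=8
Drop 5: L rot1 at col 3 lands with bottom-row=4; cleared 1 line(s) (total 1); column heights now [7 6 4 6 0], max=7
Drop 6: T rot1 at col 1 lands with bottom-row=6; cleared 0 line(s) (total 1); column heights now [7 9 8 6 0], max=9

Answer: 7 9 8 6 0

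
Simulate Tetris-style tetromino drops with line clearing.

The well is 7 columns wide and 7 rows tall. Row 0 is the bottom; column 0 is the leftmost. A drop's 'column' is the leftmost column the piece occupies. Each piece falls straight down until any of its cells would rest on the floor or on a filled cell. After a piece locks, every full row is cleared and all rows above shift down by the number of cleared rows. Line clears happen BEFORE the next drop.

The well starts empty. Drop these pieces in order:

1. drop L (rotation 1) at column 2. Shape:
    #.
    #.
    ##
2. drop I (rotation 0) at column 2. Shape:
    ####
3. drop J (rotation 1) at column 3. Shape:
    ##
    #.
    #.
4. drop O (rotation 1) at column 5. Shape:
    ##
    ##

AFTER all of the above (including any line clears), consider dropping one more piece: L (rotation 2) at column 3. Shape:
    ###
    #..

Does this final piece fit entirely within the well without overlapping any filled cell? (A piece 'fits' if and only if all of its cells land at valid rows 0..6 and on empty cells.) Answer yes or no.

Drop 1: L rot1 at col 2 lands with bottom-row=0; cleared 0 line(s) (total 0); column heights now [0 0 3 1 0 0 0], max=3
Drop 2: I rot0 at col 2 lands with bottom-row=3; cleared 0 line(s) (total 0); column heights now [0 0 4 4 4 4 0], max=4
Drop 3: J rot1 at col 3 lands with bottom-row=4; cleared 0 line(s) (total 0); column heights now [0 0 4 7 7 4 0], max=7
Drop 4: O rot1 at col 5 lands with bottom-row=4; cleared 0 line(s) (total 0); column heights now [0 0 4 7 7 6 6], max=7
Test piece L rot2 at col 3 (width 3): heights before test = [0 0 4 7 7 6 6]; fits = False

Answer: no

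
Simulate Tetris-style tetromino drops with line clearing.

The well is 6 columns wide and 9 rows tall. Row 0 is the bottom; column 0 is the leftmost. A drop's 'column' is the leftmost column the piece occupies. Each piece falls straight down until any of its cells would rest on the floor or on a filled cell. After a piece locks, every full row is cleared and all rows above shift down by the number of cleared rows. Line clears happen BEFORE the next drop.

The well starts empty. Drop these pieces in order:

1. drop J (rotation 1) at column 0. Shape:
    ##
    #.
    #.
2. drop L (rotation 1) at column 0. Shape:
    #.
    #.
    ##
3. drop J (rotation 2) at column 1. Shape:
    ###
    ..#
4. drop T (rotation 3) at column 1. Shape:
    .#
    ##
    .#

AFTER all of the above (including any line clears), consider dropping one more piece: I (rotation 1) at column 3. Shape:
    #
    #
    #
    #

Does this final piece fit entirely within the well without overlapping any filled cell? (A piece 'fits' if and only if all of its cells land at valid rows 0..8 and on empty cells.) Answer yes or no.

Answer: yes

Derivation:
Drop 1: J rot1 at col 0 lands with bottom-row=0; cleared 0 line(s) (total 0); column heights now [3 3 0 0 0 0], max=3
Drop 2: L rot1 at col 0 lands with bottom-row=3; cleared 0 line(s) (total 0); column heights now [6 4 0 0 0 0], max=6
Drop 3: J rot2 at col 1 lands with bottom-row=3; cleared 0 line(s) (total 0); column heights now [6 5 5 5 0 0], max=6
Drop 4: T rot3 at col 1 lands with bottom-row=5; cleared 0 line(s) (total 0); column heights now [6 7 8 5 0 0], max=8
Test piece I rot1 at col 3 (width 1): heights before test = [6 7 8 5 0 0]; fits = True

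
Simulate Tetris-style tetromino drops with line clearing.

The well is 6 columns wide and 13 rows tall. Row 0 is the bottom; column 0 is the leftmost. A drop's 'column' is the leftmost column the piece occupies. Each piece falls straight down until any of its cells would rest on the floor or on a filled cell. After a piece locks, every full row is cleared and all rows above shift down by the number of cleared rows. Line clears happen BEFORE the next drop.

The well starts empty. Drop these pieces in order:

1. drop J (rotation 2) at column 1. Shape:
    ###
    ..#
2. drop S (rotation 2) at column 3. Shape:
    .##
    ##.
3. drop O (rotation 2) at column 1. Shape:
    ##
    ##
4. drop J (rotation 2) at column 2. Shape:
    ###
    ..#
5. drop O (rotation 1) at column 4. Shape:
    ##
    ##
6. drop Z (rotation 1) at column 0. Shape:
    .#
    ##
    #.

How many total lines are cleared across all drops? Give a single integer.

Drop 1: J rot2 at col 1 lands with bottom-row=0; cleared 0 line(s) (total 0); column heights now [0 2 2 2 0 0], max=2
Drop 2: S rot2 at col 3 lands with bottom-row=2; cleared 0 line(s) (total 0); column heights now [0 2 2 3 4 4], max=4
Drop 3: O rot2 at col 1 lands with bottom-row=2; cleared 0 line(s) (total 0); column heights now [0 4 4 3 4 4], max=4
Drop 4: J rot2 at col 2 lands with bottom-row=4; cleared 0 line(s) (total 0); column heights now [0 4 6 6 6 4], max=6
Drop 5: O rot1 at col 4 lands with bottom-row=6; cleared 0 line(s) (total 0); column heights now [0 4 6 6 8 8], max=8
Drop 6: Z rot1 at col 0 lands with bottom-row=3; cleared 0 line(s) (total 0); column heights now [5 6 6 6 8 8], max=8

Answer: 0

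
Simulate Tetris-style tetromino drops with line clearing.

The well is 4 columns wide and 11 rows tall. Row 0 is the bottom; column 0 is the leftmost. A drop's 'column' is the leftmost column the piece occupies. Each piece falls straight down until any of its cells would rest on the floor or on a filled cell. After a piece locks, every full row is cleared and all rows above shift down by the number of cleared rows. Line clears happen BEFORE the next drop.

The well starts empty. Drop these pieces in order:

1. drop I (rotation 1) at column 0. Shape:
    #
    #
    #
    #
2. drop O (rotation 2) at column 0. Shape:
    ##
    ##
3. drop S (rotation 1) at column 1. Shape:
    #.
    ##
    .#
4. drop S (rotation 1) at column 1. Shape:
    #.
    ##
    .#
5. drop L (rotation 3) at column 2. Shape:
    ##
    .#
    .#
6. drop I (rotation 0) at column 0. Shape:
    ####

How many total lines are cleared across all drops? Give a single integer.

Drop 1: I rot1 at col 0 lands with bottom-row=0; cleared 0 line(s) (total 0); column heights now [4 0 0 0], max=4
Drop 2: O rot2 at col 0 lands with bottom-row=4; cleared 0 line(s) (total 0); column heights now [6 6 0 0], max=6
Drop 3: S rot1 at col 1 lands with bottom-row=5; cleared 0 line(s) (total 0); column heights now [6 8 7 0], max=8
Drop 4: S rot1 at col 1 lands with bottom-row=7; cleared 0 line(s) (total 0); column heights now [6 10 9 0], max=10
Drop 5: L rot3 at col 2 lands with bottom-row=7; cleared 0 line(s) (total 0); column heights now [6 10 10 10], max=10
Drop 6: I rot0 at col 0 lands with bottom-row=10; cleared 1 line(s) (total 1); column heights now [6 10 10 10], max=10

Answer: 1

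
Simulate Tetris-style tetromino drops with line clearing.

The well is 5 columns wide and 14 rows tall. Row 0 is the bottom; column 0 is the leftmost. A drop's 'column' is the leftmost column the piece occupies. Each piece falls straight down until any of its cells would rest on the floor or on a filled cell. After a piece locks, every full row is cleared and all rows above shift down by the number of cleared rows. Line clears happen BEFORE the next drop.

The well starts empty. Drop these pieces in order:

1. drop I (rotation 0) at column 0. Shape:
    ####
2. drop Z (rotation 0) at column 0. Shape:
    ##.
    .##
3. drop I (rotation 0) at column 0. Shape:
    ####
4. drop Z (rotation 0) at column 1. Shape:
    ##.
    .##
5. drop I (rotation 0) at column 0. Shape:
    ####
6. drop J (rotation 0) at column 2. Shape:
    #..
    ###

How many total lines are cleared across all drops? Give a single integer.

Drop 1: I rot0 at col 0 lands with bottom-row=0; cleared 0 line(s) (total 0); column heights now [1 1 1 1 0], max=1
Drop 2: Z rot0 at col 0 lands with bottom-row=1; cleared 0 line(s) (total 0); column heights now [3 3 2 1 0], max=3
Drop 3: I rot0 at col 0 lands with bottom-row=3; cleared 0 line(s) (total 0); column heights now [4 4 4 4 0], max=4
Drop 4: Z rot0 at col 1 lands with bottom-row=4; cleared 0 line(s) (total 0); column heights now [4 6 6 5 0], max=6
Drop 5: I rot0 at col 0 lands with bottom-row=6; cleared 0 line(s) (total 0); column heights now [7 7 7 7 0], max=7
Drop 6: J rot0 at col 2 lands with bottom-row=7; cleared 0 line(s) (total 0); column heights now [7 7 9 8 8], max=9

Answer: 0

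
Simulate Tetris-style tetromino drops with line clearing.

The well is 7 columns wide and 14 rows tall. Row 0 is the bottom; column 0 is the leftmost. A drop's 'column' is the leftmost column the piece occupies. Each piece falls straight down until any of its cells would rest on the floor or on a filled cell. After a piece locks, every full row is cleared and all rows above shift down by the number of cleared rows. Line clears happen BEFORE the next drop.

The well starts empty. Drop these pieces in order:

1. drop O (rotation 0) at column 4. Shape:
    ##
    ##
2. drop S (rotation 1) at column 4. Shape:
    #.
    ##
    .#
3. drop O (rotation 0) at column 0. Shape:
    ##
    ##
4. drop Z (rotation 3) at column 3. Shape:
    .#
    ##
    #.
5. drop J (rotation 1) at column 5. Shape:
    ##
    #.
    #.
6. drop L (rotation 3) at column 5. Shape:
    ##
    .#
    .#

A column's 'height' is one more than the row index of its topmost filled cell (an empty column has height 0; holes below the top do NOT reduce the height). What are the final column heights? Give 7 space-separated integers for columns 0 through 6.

Answer: 2 2 0 6 7 10 10

Derivation:
Drop 1: O rot0 at col 4 lands with bottom-row=0; cleared 0 line(s) (total 0); column heights now [0 0 0 0 2 2 0], max=2
Drop 2: S rot1 at col 4 lands with bottom-row=2; cleared 0 line(s) (total 0); column heights now [0 0 0 0 5 4 0], max=5
Drop 3: O rot0 at col 0 lands with bottom-row=0; cleared 0 line(s) (total 0); column heights now [2 2 0 0 5 4 0], max=5
Drop 4: Z rot3 at col 3 lands with bottom-row=4; cleared 0 line(s) (total 0); column heights now [2 2 0 6 7 4 0], max=7
Drop 5: J rot1 at col 5 lands with bottom-row=4; cleared 0 line(s) (total 0); column heights now [2 2 0 6 7 7 7], max=7
Drop 6: L rot3 at col 5 lands with bottom-row=7; cleared 0 line(s) (total 0); column heights now [2 2 0 6 7 10 10], max=10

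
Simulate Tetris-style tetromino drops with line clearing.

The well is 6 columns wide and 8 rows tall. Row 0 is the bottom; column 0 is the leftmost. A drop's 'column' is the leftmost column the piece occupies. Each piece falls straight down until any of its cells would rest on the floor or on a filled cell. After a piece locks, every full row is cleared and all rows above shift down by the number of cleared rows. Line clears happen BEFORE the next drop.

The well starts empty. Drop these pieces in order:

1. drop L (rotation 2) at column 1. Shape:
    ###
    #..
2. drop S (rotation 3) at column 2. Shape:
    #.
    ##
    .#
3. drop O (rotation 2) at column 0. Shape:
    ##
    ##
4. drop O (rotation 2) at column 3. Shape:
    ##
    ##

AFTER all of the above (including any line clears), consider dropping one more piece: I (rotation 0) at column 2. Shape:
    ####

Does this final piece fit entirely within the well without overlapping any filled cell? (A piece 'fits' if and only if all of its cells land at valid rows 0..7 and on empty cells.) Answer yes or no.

Drop 1: L rot2 at col 1 lands with bottom-row=0; cleared 0 line(s) (total 0); column heights now [0 2 2 2 0 0], max=2
Drop 2: S rot3 at col 2 lands with bottom-row=2; cleared 0 line(s) (total 0); column heights now [0 2 5 4 0 0], max=5
Drop 3: O rot2 at col 0 lands with bottom-row=2; cleared 0 line(s) (total 0); column heights now [4 4 5 4 0 0], max=5
Drop 4: O rot2 at col 3 lands with bottom-row=4; cleared 0 line(s) (total 0); column heights now [4 4 5 6 6 0], max=6
Test piece I rot0 at col 2 (width 4): heights before test = [4 4 5 6 6 0]; fits = True

Answer: yes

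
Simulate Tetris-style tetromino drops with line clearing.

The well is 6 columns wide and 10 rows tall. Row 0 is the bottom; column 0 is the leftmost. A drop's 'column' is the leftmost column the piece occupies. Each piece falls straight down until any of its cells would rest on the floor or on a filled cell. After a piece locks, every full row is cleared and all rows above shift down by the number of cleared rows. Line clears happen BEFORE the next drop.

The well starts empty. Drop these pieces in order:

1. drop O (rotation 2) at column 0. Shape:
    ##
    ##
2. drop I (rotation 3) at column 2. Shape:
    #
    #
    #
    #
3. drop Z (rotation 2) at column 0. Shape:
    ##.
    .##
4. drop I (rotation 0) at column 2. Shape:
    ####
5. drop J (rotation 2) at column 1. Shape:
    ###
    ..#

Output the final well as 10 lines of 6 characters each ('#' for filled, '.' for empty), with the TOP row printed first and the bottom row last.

Answer: ......
......
......
......
.###..
.###..
..#...
..#...
###...
###...

Derivation:
Drop 1: O rot2 at col 0 lands with bottom-row=0; cleared 0 line(s) (total 0); column heights now [2 2 0 0 0 0], max=2
Drop 2: I rot3 at col 2 lands with bottom-row=0; cleared 0 line(s) (total 0); column heights now [2 2 4 0 0 0], max=4
Drop 3: Z rot2 at col 0 lands with bottom-row=4; cleared 0 line(s) (total 0); column heights now [6 6 5 0 0 0], max=6
Drop 4: I rot0 at col 2 lands with bottom-row=5; cleared 1 line(s) (total 1); column heights now [2 5 5 0 0 0], max=5
Drop 5: J rot2 at col 1 lands with bottom-row=4; cleared 0 line(s) (total 1); column heights now [2 6 6 6 0 0], max=6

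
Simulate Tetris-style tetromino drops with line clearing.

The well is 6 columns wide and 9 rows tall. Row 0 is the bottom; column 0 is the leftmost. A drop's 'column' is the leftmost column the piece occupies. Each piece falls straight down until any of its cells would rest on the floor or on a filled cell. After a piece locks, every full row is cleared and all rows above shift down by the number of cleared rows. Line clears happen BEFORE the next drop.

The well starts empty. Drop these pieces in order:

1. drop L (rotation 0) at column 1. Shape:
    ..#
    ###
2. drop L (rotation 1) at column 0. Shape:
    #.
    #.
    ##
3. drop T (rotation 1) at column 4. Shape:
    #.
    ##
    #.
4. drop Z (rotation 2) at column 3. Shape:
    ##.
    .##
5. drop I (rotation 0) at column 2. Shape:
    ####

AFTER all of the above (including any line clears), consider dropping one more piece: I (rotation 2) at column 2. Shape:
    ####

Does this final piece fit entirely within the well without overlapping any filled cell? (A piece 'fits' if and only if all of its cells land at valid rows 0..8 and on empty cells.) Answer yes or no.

Answer: yes

Derivation:
Drop 1: L rot0 at col 1 lands with bottom-row=0; cleared 0 line(s) (total 0); column heights now [0 1 1 2 0 0], max=2
Drop 2: L rot1 at col 0 lands with bottom-row=1; cleared 0 line(s) (total 0); column heights now [4 2 1 2 0 0], max=4
Drop 3: T rot1 at col 4 lands with bottom-row=0; cleared 0 line(s) (total 0); column heights now [4 2 1 2 3 2], max=4
Drop 4: Z rot2 at col 3 lands with bottom-row=3; cleared 0 line(s) (total 0); column heights now [4 2 1 5 5 4], max=5
Drop 5: I rot0 at col 2 lands with bottom-row=5; cleared 0 line(s) (total 0); column heights now [4 2 6 6 6 6], max=6
Test piece I rot2 at col 2 (width 4): heights before test = [4 2 6 6 6 6]; fits = True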